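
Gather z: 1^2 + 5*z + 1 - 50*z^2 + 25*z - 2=-50*z^2 + 30*z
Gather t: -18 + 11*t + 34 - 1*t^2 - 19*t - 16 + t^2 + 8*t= 0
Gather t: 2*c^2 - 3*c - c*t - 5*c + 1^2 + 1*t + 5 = 2*c^2 - 8*c + t*(1 - c) + 6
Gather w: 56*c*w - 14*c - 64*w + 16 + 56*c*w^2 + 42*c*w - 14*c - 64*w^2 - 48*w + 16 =-28*c + w^2*(56*c - 64) + w*(98*c - 112) + 32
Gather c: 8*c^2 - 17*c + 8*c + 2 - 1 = 8*c^2 - 9*c + 1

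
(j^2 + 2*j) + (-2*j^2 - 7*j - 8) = -j^2 - 5*j - 8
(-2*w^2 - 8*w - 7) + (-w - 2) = -2*w^2 - 9*w - 9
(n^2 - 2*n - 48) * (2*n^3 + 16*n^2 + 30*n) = 2*n^5 + 12*n^4 - 98*n^3 - 828*n^2 - 1440*n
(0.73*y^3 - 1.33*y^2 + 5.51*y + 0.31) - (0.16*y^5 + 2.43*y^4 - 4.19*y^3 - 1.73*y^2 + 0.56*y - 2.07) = -0.16*y^5 - 2.43*y^4 + 4.92*y^3 + 0.4*y^2 + 4.95*y + 2.38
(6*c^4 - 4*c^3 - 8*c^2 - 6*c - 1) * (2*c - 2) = 12*c^5 - 20*c^4 - 8*c^3 + 4*c^2 + 10*c + 2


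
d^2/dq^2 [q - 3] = 0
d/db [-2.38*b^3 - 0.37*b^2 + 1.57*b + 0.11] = -7.14*b^2 - 0.74*b + 1.57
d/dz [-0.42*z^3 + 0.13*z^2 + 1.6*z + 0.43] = -1.26*z^2 + 0.26*z + 1.6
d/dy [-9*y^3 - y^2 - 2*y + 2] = -27*y^2 - 2*y - 2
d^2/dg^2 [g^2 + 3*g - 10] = 2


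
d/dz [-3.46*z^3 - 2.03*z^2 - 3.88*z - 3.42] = -10.38*z^2 - 4.06*z - 3.88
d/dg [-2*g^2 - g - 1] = -4*g - 1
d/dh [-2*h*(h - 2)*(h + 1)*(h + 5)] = -8*h^3 - 24*h^2 + 28*h + 20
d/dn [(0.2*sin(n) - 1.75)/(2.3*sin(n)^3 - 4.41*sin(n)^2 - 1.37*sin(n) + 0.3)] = (-0.92*sin(n)^3 + 12.957*sin(n)^2 - 15.435*sin(n) - 2.3375)*cos(n)/(5.29*sin(n)^6 - 20.286*sin(n)^5 + 13.1461*sin(n)^4 + 13.4634*sin(n)^3 - 0.7691*sin(n)^2 - 0.822*sin(n) + 0.09)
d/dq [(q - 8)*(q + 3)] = 2*q - 5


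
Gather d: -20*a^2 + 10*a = -20*a^2 + 10*a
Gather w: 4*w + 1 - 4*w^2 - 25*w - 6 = -4*w^2 - 21*w - 5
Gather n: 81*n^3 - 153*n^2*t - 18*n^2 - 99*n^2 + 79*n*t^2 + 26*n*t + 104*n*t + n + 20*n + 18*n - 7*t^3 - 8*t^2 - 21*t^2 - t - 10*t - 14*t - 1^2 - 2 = 81*n^3 + n^2*(-153*t - 117) + n*(79*t^2 + 130*t + 39) - 7*t^3 - 29*t^2 - 25*t - 3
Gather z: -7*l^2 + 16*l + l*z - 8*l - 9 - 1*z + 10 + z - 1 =-7*l^2 + l*z + 8*l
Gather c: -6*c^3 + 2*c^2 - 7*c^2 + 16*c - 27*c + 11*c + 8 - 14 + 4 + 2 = -6*c^3 - 5*c^2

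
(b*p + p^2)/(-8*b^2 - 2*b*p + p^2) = p*(b + p)/(-8*b^2 - 2*b*p + p^2)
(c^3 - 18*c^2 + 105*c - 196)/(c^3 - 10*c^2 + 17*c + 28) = (c - 7)/(c + 1)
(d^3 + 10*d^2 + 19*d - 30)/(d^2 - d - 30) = (d^2 + 5*d - 6)/(d - 6)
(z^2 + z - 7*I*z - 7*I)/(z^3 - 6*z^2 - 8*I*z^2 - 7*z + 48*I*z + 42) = (z + 1)/(z^2 - z*(6 + I) + 6*I)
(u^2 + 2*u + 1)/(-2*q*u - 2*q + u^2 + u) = (-u - 1)/(2*q - u)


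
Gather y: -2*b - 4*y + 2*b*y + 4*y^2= -2*b + 4*y^2 + y*(2*b - 4)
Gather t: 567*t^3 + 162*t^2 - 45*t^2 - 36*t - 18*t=567*t^3 + 117*t^2 - 54*t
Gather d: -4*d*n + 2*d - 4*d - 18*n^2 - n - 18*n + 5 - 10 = d*(-4*n - 2) - 18*n^2 - 19*n - 5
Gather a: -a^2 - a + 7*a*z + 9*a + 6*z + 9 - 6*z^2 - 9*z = -a^2 + a*(7*z + 8) - 6*z^2 - 3*z + 9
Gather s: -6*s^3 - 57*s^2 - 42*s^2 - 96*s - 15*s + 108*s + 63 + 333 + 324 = -6*s^3 - 99*s^2 - 3*s + 720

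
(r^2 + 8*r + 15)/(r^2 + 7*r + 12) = (r + 5)/(r + 4)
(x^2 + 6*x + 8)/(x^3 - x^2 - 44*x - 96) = (x + 2)/(x^2 - 5*x - 24)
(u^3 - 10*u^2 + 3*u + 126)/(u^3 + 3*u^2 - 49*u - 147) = (u - 6)/(u + 7)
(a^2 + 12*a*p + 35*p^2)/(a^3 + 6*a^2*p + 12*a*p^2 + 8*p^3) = (a^2 + 12*a*p + 35*p^2)/(a^3 + 6*a^2*p + 12*a*p^2 + 8*p^3)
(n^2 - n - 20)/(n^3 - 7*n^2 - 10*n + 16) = (n^2 - n - 20)/(n^3 - 7*n^2 - 10*n + 16)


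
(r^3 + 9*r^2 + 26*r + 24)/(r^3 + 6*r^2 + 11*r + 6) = (r + 4)/(r + 1)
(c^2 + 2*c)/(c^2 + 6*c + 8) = c/(c + 4)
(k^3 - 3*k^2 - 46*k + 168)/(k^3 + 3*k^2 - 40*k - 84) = (k - 4)/(k + 2)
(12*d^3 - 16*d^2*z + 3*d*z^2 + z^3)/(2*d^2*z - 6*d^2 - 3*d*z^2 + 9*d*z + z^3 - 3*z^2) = (6*d + z)/(z - 3)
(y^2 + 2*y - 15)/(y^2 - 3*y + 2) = (y^2 + 2*y - 15)/(y^2 - 3*y + 2)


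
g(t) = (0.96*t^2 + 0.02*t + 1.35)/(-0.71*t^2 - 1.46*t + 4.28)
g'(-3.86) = -131.30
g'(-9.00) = -0.13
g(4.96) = -1.23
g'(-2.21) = -1.66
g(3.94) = -1.31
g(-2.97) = 4.15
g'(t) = (1.42*t + 1.46)*(0.96*t^2 + 0.02*t + 1.35)/(-0.71*t^2 - 1.46*t + 4.28)^2 + (1.92*t + 0.02)/(-0.71*t^2 - 1.46*t + 4.28)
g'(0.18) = 0.24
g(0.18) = 0.35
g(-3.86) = -23.49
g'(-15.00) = -0.03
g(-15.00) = -1.62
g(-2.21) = 1.48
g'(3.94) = 0.13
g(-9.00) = -1.97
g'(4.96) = 0.04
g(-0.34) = 0.31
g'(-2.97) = -7.27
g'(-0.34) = -0.07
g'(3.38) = 0.27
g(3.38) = -1.41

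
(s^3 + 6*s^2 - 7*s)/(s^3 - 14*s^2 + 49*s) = (s^2 + 6*s - 7)/(s^2 - 14*s + 49)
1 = 1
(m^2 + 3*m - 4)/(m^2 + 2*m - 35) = (m^2 + 3*m - 4)/(m^2 + 2*m - 35)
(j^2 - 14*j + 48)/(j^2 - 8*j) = (j - 6)/j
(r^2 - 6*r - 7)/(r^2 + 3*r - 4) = (r^2 - 6*r - 7)/(r^2 + 3*r - 4)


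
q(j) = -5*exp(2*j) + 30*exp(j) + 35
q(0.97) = 79.34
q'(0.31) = 22.31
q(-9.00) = 35.00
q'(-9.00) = 0.00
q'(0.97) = 9.55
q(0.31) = 66.61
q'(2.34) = -766.26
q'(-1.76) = 4.87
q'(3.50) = -9972.87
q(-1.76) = 40.01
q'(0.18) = 21.58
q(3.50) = -4454.70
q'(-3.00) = 1.47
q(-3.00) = 36.48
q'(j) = -10*exp(2*j) + 30*exp(j)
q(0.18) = 63.75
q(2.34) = -192.41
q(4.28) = -23891.19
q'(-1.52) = 6.08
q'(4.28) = -50019.60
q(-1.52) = 41.32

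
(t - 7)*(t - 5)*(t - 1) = t^3 - 13*t^2 + 47*t - 35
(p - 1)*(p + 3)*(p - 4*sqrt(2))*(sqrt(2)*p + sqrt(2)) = sqrt(2)*p^4 - 8*p^3 + 3*sqrt(2)*p^3 - 24*p^2 - sqrt(2)*p^2 - 3*sqrt(2)*p + 8*p + 24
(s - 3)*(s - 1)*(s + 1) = s^3 - 3*s^2 - s + 3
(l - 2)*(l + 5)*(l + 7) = l^3 + 10*l^2 + 11*l - 70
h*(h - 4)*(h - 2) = h^3 - 6*h^2 + 8*h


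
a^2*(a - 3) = a^3 - 3*a^2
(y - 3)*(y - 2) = y^2 - 5*y + 6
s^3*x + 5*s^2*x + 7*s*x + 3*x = (s + 1)*(s + 3)*(s*x + x)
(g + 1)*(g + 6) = g^2 + 7*g + 6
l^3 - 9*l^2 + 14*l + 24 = (l - 6)*(l - 4)*(l + 1)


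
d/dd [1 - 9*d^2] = -18*d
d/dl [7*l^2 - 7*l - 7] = 14*l - 7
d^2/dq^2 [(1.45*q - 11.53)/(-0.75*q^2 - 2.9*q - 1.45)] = (-(1.45*q - 11.53)*(1.5*q + 2.9)*(3.0*q + 5.8) + (6.525*q - 8.885)*(0.75*q^2 + 2.9*q + 1.45))/(0.75*q^2 + 2.9*q + 1.45)^3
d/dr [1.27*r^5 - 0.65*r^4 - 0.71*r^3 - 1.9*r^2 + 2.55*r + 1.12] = 6.35*r^4 - 2.6*r^3 - 2.13*r^2 - 3.8*r + 2.55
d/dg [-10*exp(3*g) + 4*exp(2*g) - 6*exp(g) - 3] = (-30*exp(2*g) + 8*exp(g) - 6)*exp(g)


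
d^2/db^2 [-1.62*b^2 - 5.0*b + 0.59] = -3.24000000000000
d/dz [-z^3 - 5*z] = -3*z^2 - 5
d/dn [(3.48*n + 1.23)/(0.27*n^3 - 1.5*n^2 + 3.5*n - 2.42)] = (-1.8792*n^3 + 4.2237*n^2 + 3.69*n - 12.7266)/(0.0729*n^6 - 0.81*n^5 + 4.14*n^4 - 11.8068*n^3 + 19.51*n^2 - 16.94*n + 5.8564)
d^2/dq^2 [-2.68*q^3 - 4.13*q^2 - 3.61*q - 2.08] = -16.08*q - 8.26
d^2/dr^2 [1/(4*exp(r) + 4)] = (exp(r) - 1)*exp(r)/(4*(exp(r) + 1)^3)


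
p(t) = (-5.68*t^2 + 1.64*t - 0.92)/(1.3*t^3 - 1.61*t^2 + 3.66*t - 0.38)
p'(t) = (1.64 - 11.36*t)/(1.3*t^3 - 1.61*t^2 + 3.66*t - 0.38) + (-5.68*t^2 + 1.64*t - 0.92)*(-3.9*t^2 + 3.22*t - 3.66)/(1.3*t^3 - 1.61*t^2 + 3.66*t - 0.38)^2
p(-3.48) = 0.86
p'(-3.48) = 0.14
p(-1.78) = 1.13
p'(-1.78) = 0.14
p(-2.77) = 0.97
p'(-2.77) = 0.16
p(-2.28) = 1.05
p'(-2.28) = 0.16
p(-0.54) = 1.14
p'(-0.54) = -0.10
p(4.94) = -0.97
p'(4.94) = 0.19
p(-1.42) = 1.17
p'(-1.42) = 0.09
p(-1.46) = 1.17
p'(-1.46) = 0.09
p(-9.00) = 0.43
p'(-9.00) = 0.04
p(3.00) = -1.51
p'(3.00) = 0.37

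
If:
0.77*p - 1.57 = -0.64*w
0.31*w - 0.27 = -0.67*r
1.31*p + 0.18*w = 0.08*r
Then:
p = -0.48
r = -1.00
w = 3.03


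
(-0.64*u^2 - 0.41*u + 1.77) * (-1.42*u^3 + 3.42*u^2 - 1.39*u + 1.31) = 0.9088*u^5 - 1.6066*u^4 - 3.026*u^3 + 5.7849*u^2 - 2.9974*u + 2.3187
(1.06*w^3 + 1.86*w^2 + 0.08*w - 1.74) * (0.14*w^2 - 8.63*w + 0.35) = 0.1484*w^5 - 8.8874*w^4 - 15.6696*w^3 - 0.283*w^2 + 15.0442*w - 0.609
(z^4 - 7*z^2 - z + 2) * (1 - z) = -z^5 + z^4 + 7*z^3 - 6*z^2 - 3*z + 2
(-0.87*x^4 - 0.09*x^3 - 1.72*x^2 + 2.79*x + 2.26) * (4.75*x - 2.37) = -4.1325*x^5 + 1.6344*x^4 - 7.9567*x^3 + 17.3289*x^2 + 4.1227*x - 5.3562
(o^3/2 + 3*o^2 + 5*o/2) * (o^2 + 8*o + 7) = o^5/2 + 7*o^4 + 30*o^3 + 41*o^2 + 35*o/2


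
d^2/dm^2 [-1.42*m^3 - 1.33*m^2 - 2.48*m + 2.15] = -8.52*m - 2.66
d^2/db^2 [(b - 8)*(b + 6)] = 2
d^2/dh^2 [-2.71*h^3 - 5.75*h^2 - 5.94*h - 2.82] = -16.26*h - 11.5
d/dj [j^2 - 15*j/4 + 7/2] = 2*j - 15/4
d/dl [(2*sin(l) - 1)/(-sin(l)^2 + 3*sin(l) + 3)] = (-2*sin(l) - cos(2*l) + 10)*cos(l)/(sin(l)^2 - 3*sin(l) - 3)^2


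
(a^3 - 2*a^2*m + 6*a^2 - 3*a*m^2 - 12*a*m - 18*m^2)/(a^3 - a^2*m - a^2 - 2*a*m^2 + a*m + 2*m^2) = (a^2 - 3*a*m + 6*a - 18*m)/(a^2 - 2*a*m - a + 2*m)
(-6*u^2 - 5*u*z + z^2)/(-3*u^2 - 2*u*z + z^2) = (-6*u + z)/(-3*u + z)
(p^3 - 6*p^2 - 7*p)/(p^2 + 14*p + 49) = p*(p^2 - 6*p - 7)/(p^2 + 14*p + 49)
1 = 1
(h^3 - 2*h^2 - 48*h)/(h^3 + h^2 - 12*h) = (h^2 - 2*h - 48)/(h^2 + h - 12)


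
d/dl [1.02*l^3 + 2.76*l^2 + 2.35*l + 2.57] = 3.06*l^2 + 5.52*l + 2.35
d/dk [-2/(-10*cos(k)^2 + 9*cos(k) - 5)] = 2*(20*cos(k) - 9)*sin(k)/(10*cos(k)^2 - 9*cos(k) + 5)^2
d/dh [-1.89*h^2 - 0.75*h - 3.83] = -3.78*h - 0.75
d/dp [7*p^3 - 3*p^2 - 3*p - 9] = 21*p^2 - 6*p - 3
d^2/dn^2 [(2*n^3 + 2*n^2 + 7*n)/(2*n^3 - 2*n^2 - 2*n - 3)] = 8*(4*n^6 + 27*n^5 + 3*n^4 + 32*n^3 + 63*n^2 - 18*n - 6)/(8*n^9 - 24*n^8 + 4*n^6 + 72*n^5 + 12*n^4 - 26*n^3 - 90*n^2 - 54*n - 27)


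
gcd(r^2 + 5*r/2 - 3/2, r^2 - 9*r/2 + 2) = r - 1/2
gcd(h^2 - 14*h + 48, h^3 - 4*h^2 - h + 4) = 1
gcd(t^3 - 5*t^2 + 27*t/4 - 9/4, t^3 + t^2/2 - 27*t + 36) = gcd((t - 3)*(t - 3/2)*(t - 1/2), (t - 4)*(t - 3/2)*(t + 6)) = t - 3/2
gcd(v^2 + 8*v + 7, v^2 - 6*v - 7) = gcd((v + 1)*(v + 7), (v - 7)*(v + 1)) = v + 1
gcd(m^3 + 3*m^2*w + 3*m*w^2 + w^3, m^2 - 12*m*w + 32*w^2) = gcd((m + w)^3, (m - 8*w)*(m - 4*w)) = 1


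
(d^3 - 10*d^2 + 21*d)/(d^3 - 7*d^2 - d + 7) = d*(d - 3)/(d^2 - 1)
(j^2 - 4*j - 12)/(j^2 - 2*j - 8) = (j - 6)/(j - 4)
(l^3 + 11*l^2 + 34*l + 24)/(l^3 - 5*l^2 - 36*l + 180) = (l^2 + 5*l + 4)/(l^2 - 11*l + 30)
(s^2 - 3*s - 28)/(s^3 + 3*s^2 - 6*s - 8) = (s - 7)/(s^2 - s - 2)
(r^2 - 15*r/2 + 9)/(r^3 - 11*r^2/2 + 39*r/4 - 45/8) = 4*(r - 6)/(4*r^2 - 16*r + 15)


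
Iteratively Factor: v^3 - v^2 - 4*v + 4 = (v + 2)*(v^2 - 3*v + 2) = (v - 2)*(v + 2)*(v - 1)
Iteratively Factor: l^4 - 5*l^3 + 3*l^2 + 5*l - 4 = (l - 1)*(l^3 - 4*l^2 - l + 4) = (l - 1)*(l + 1)*(l^2 - 5*l + 4) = (l - 4)*(l - 1)*(l + 1)*(l - 1)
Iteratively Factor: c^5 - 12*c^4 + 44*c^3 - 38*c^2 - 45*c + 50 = (c + 1)*(c^4 - 13*c^3 + 57*c^2 - 95*c + 50) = (c - 5)*(c + 1)*(c^3 - 8*c^2 + 17*c - 10) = (c - 5)^2*(c + 1)*(c^2 - 3*c + 2) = (c - 5)^2*(c - 2)*(c + 1)*(c - 1)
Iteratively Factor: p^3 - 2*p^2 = (p)*(p^2 - 2*p) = p^2*(p - 2)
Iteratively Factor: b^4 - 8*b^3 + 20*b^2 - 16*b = (b - 2)*(b^3 - 6*b^2 + 8*b) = (b - 4)*(b - 2)*(b^2 - 2*b) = b*(b - 4)*(b - 2)*(b - 2)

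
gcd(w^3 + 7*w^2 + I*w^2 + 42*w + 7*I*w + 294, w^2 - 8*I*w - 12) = w - 6*I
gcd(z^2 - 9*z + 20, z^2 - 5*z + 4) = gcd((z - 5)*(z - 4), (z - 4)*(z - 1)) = z - 4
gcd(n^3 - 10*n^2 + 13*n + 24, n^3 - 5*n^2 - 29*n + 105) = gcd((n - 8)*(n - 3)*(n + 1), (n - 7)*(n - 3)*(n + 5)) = n - 3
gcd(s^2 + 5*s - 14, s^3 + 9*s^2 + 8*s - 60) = s - 2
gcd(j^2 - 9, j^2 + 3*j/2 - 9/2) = j + 3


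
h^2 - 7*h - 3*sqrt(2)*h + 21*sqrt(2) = (h - 7)*(h - 3*sqrt(2))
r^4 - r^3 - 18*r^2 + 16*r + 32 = (r - 4)*(r - 2)*(r + 1)*(r + 4)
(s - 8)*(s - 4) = s^2 - 12*s + 32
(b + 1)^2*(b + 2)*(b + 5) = b^4 + 9*b^3 + 25*b^2 + 27*b + 10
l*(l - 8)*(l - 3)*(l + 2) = l^4 - 9*l^3 + 2*l^2 + 48*l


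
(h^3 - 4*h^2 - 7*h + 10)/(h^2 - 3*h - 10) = h - 1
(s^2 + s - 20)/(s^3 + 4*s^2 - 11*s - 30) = (s - 4)/(s^2 - s - 6)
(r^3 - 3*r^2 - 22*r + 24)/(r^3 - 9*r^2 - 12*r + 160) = (r^2 - 7*r + 6)/(r^2 - 13*r + 40)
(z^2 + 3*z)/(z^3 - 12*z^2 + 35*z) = (z + 3)/(z^2 - 12*z + 35)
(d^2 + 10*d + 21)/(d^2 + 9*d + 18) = (d + 7)/(d + 6)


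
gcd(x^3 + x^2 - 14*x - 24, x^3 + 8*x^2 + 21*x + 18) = x^2 + 5*x + 6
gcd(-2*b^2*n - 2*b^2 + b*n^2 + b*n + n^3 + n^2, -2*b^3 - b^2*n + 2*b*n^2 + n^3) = 2*b^2 - b*n - n^2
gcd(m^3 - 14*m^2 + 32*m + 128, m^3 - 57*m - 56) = m - 8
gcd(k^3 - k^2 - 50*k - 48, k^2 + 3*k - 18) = k + 6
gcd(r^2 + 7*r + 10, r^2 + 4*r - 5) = r + 5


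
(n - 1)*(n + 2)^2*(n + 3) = n^4 + 6*n^3 + 9*n^2 - 4*n - 12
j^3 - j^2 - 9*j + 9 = (j - 3)*(j - 1)*(j + 3)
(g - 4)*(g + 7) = g^2 + 3*g - 28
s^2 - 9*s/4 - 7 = (s - 4)*(s + 7/4)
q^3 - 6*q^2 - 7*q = q*(q - 7)*(q + 1)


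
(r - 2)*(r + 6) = r^2 + 4*r - 12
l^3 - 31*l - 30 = (l - 6)*(l + 1)*(l + 5)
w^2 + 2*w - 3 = (w - 1)*(w + 3)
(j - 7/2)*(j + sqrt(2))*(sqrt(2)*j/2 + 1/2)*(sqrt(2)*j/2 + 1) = j^4/2 - 7*j^3/4 + 5*sqrt(2)*j^3/4 - 35*sqrt(2)*j^2/8 + 2*j^2 - 7*j + sqrt(2)*j/2 - 7*sqrt(2)/4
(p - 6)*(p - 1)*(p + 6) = p^3 - p^2 - 36*p + 36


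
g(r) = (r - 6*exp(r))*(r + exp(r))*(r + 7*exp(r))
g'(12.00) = -543242326232011646.26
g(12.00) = -181084757580050974.60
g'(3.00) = -1136143.07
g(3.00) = -389562.73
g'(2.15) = -95568.39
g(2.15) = -32980.83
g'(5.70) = -3408999097.26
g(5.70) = -1142059636.20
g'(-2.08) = 14.80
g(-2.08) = -6.67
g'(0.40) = -579.24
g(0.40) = -175.40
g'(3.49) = -4790918.28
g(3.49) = -1633142.02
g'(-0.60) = -18.20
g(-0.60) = 0.65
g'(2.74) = -531324.97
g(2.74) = -182700.37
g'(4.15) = -33692553.54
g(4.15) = -11402918.98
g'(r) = (1 - 6*exp(r))*(r + exp(r))*(r + 7*exp(r)) + (r - 6*exp(r))*(r + exp(r))*(7*exp(r) + 1) + (r - 6*exp(r))*(r + 7*exp(r))*(exp(r) + 1)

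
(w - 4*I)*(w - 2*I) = w^2 - 6*I*w - 8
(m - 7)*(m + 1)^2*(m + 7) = m^4 + 2*m^3 - 48*m^2 - 98*m - 49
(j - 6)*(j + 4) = j^2 - 2*j - 24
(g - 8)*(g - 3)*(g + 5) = g^3 - 6*g^2 - 31*g + 120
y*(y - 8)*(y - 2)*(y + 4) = y^4 - 6*y^3 - 24*y^2 + 64*y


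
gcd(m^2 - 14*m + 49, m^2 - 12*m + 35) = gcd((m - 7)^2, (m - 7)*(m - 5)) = m - 7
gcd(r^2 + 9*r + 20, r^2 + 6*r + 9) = 1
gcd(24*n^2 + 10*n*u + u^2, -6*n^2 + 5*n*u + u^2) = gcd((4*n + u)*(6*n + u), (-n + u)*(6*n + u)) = 6*n + u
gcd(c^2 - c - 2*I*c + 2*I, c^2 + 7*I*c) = 1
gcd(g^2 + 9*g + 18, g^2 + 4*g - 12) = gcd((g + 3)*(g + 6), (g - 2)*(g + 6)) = g + 6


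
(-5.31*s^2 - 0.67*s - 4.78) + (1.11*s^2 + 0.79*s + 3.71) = -4.2*s^2 + 0.12*s - 1.07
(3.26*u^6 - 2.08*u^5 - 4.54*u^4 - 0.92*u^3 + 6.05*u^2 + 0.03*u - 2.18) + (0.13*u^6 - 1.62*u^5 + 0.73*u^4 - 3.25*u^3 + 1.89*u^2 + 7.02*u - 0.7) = 3.39*u^6 - 3.7*u^5 - 3.81*u^4 - 4.17*u^3 + 7.94*u^2 + 7.05*u - 2.88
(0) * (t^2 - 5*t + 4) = 0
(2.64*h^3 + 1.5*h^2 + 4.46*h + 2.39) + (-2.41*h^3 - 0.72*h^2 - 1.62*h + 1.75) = 0.23*h^3 + 0.78*h^2 + 2.84*h + 4.14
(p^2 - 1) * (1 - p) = -p^3 + p^2 + p - 1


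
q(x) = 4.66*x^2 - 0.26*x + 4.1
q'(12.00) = 111.58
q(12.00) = 672.02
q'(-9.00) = -84.14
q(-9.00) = 383.90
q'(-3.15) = -29.62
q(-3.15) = 51.16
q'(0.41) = 3.56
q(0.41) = 4.78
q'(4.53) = 41.96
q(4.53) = 98.55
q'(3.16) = 29.19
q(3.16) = 49.81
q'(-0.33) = -3.34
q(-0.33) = 4.69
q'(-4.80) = -45.00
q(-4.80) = 112.71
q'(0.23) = 1.88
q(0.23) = 4.29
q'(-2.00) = -18.90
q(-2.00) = 23.26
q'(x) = 9.32*x - 0.26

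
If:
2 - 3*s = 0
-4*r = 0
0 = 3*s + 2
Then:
No Solution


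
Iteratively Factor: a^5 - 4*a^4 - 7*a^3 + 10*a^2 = (a + 2)*(a^4 - 6*a^3 + 5*a^2) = (a - 1)*(a + 2)*(a^3 - 5*a^2) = a*(a - 1)*(a + 2)*(a^2 - 5*a) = a^2*(a - 1)*(a + 2)*(a - 5)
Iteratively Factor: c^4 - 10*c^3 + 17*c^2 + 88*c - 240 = (c + 3)*(c^3 - 13*c^2 + 56*c - 80) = (c - 4)*(c + 3)*(c^2 - 9*c + 20) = (c - 4)^2*(c + 3)*(c - 5)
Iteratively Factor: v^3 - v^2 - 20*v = (v)*(v^2 - v - 20) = v*(v + 4)*(v - 5)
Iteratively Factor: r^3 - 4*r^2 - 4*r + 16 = (r - 4)*(r^2 - 4) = (r - 4)*(r + 2)*(r - 2)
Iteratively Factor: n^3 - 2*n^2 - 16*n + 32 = (n + 4)*(n^2 - 6*n + 8) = (n - 2)*(n + 4)*(n - 4)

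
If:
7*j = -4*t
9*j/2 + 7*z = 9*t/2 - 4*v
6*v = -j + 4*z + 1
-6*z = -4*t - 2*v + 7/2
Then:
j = -22/13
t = 77/26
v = 23/13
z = 103/52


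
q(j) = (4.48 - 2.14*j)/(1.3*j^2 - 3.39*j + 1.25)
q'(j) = (3.39 - 2.6*j)*(4.48 - 2.14*j)/(1.3*j^2 - 3.39*j + 1.25)^2 - 2.14/(1.3*j^2 - 3.39*j + 1.25)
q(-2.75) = 0.51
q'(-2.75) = 0.16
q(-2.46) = 0.56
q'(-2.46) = 0.19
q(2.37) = -1.14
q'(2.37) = 1.99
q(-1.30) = 0.92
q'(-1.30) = 0.52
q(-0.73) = 1.37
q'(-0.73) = 1.15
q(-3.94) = 0.37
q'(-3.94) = 0.08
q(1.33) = -1.70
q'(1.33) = 2.11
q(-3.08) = 0.46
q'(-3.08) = 0.13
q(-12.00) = 0.13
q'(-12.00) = 0.01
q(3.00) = -0.70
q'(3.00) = 0.34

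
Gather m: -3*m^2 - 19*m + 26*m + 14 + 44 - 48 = -3*m^2 + 7*m + 10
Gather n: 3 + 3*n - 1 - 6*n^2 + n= -6*n^2 + 4*n + 2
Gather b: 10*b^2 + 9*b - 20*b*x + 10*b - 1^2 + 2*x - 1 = 10*b^2 + b*(19 - 20*x) + 2*x - 2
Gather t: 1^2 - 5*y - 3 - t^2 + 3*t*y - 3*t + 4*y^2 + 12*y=-t^2 + t*(3*y - 3) + 4*y^2 + 7*y - 2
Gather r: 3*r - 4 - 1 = 3*r - 5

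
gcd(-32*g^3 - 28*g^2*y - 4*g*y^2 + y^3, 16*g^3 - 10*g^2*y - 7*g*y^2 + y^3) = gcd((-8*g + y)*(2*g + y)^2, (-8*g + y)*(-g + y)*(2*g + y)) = -16*g^2 - 6*g*y + y^2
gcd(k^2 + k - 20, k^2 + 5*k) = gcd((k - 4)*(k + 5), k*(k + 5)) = k + 5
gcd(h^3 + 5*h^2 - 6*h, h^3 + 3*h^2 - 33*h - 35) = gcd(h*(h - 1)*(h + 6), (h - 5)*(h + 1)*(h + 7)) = 1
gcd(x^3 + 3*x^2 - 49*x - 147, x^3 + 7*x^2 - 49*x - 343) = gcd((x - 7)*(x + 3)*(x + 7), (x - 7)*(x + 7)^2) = x^2 - 49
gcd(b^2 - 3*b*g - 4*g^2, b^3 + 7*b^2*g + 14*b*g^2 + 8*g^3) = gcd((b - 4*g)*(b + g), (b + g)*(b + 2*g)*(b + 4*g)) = b + g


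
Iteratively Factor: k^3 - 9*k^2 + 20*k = (k - 5)*(k^2 - 4*k) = k*(k - 5)*(k - 4)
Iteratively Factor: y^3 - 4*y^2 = (y)*(y^2 - 4*y) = y*(y - 4)*(y)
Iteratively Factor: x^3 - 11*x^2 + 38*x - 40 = (x - 5)*(x^2 - 6*x + 8) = (x - 5)*(x - 2)*(x - 4)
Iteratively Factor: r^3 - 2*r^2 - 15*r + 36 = (r + 4)*(r^2 - 6*r + 9) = (r - 3)*(r + 4)*(r - 3)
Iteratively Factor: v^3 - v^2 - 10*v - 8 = (v + 2)*(v^2 - 3*v - 4) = (v + 1)*(v + 2)*(v - 4)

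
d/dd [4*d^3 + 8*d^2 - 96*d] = 12*d^2 + 16*d - 96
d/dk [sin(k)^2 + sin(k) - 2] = sin(2*k) + cos(k)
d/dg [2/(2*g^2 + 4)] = -2*g/(g^2 + 2)^2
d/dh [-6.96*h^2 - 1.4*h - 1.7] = -13.92*h - 1.4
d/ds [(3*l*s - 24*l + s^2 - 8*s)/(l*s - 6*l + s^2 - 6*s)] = (-(l + 2*s - 6)*(3*l*s - 24*l + s^2 - 8*s) + (3*l + 2*s - 8)*(l*s - 6*l + s^2 - 6*s))/(l*s - 6*l + s^2 - 6*s)^2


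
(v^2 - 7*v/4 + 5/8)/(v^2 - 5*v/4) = (v - 1/2)/v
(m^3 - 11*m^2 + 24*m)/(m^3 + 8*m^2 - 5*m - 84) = m*(m - 8)/(m^2 + 11*m + 28)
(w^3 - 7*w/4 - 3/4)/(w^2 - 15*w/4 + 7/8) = 2*(4*w^3 - 7*w - 3)/(8*w^2 - 30*w + 7)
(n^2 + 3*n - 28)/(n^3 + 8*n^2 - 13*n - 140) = 1/(n + 5)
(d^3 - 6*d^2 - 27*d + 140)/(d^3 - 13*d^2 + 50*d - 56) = (d + 5)/(d - 2)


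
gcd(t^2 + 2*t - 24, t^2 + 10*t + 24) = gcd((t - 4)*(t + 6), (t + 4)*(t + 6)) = t + 6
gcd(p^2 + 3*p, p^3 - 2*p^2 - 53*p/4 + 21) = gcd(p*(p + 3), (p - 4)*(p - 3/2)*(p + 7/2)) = 1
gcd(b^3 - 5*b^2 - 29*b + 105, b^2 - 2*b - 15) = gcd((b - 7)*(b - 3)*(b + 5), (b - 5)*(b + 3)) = 1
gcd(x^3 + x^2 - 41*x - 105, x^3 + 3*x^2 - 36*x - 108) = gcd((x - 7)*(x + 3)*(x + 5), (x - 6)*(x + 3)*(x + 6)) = x + 3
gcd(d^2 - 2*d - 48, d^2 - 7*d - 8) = d - 8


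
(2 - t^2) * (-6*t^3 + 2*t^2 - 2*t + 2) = 6*t^5 - 2*t^4 - 10*t^3 + 2*t^2 - 4*t + 4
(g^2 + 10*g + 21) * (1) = g^2 + 10*g + 21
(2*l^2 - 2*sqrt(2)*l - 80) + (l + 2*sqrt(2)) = 2*l^2 - 2*sqrt(2)*l + l - 80 + 2*sqrt(2)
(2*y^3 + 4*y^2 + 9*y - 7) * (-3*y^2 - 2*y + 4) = -6*y^5 - 16*y^4 - 27*y^3 + 19*y^2 + 50*y - 28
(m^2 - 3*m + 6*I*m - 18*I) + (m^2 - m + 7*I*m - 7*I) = 2*m^2 - 4*m + 13*I*m - 25*I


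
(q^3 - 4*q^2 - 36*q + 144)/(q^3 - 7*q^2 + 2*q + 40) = (q^2 - 36)/(q^2 - 3*q - 10)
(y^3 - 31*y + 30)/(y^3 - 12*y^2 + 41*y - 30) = (y + 6)/(y - 6)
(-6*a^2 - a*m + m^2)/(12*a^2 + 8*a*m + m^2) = (-3*a + m)/(6*a + m)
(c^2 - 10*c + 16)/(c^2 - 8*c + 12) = (c - 8)/(c - 6)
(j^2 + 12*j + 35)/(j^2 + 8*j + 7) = (j + 5)/(j + 1)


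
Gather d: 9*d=9*d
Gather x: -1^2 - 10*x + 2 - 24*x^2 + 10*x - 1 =-24*x^2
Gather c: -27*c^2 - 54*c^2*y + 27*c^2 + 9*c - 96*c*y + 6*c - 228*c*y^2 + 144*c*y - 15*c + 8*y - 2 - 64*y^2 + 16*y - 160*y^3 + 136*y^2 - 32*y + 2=-54*c^2*y + c*(-228*y^2 + 48*y) - 160*y^3 + 72*y^2 - 8*y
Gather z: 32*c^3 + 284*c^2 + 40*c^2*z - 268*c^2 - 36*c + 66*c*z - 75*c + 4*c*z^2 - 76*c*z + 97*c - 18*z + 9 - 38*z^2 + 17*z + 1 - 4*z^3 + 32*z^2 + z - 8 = 32*c^3 + 16*c^2 - 14*c - 4*z^3 + z^2*(4*c - 6) + z*(40*c^2 - 10*c) + 2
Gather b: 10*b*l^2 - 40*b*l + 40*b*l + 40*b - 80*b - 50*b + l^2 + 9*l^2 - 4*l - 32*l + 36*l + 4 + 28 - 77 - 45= b*(10*l^2 - 90) + 10*l^2 - 90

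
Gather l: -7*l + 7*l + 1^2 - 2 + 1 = 0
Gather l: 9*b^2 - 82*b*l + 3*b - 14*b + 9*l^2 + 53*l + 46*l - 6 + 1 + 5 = 9*b^2 - 11*b + 9*l^2 + l*(99 - 82*b)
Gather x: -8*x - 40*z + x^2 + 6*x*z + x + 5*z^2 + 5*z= x^2 + x*(6*z - 7) + 5*z^2 - 35*z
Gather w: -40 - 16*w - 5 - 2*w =-18*w - 45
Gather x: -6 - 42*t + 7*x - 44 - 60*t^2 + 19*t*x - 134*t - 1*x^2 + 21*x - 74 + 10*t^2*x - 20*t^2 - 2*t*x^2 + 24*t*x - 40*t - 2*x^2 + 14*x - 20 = -80*t^2 - 216*t + x^2*(-2*t - 3) + x*(10*t^2 + 43*t + 42) - 144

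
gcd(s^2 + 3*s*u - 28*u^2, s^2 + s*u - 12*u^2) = 1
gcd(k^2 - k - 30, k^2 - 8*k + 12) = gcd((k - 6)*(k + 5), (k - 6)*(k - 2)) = k - 6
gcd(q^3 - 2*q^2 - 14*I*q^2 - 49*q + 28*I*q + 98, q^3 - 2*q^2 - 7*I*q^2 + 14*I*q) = q^2 + q*(-2 - 7*I) + 14*I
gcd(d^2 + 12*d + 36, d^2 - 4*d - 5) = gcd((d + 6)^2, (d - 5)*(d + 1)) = 1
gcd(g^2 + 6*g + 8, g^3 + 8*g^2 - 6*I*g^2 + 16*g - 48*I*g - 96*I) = g + 4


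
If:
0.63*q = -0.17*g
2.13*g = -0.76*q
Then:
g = 0.00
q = 0.00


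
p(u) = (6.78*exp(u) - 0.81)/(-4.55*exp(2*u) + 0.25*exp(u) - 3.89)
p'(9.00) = 0.00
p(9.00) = 0.00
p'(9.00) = 0.00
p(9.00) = 0.00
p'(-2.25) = -0.18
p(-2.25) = 0.02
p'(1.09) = 0.36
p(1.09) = -0.45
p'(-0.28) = -0.27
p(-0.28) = -0.68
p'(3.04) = 0.07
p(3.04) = -0.07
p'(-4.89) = -0.01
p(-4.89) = 0.20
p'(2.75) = 0.09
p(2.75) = -0.09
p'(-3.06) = -0.08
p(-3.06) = 0.13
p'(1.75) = 0.23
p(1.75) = -0.25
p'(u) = (6.78*exp(u) - 0.81)*(9.1*exp(2*u) - 0.25*exp(u))/(-4.55*exp(2*u) + 0.25*exp(u) - 3.89)^2 + 6.78*exp(u)/(-4.55*exp(2*u) + 0.25*exp(u) - 3.89)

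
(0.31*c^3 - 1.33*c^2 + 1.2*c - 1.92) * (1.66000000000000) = 0.5146*c^3 - 2.2078*c^2 + 1.992*c - 3.1872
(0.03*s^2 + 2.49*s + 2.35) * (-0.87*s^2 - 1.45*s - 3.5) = -0.0261*s^4 - 2.2098*s^3 - 5.76*s^2 - 12.1225*s - 8.225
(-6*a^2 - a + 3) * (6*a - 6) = -36*a^3 + 30*a^2 + 24*a - 18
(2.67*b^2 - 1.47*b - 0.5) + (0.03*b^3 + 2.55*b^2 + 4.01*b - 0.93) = 0.03*b^3 + 5.22*b^2 + 2.54*b - 1.43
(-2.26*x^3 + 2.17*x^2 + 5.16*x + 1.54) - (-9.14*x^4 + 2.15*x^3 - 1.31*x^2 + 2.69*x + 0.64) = 9.14*x^4 - 4.41*x^3 + 3.48*x^2 + 2.47*x + 0.9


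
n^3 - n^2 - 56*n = n*(n - 8)*(n + 7)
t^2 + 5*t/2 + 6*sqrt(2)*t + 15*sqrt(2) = (t + 5/2)*(t + 6*sqrt(2))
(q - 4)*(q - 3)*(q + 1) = q^3 - 6*q^2 + 5*q + 12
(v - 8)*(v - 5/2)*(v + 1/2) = v^3 - 10*v^2 + 59*v/4 + 10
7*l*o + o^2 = o*(7*l + o)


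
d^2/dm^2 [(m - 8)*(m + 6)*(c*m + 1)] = 6*c*m - 4*c + 2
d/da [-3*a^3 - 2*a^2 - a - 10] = -9*a^2 - 4*a - 1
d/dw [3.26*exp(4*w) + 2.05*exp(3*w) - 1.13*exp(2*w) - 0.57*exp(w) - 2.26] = (13.04*exp(3*w) + 6.15*exp(2*w) - 2.26*exp(w) - 0.57)*exp(w)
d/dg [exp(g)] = exp(g)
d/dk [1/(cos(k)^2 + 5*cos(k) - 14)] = (2*cos(k) + 5)*sin(k)/(cos(k)^2 + 5*cos(k) - 14)^2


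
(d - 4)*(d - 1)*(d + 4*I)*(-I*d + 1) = -I*d^4 + 5*d^3 + 5*I*d^3 - 25*d^2 + 20*d - 20*I*d + 16*I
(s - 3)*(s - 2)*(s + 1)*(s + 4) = s^4 - 15*s^2 + 10*s + 24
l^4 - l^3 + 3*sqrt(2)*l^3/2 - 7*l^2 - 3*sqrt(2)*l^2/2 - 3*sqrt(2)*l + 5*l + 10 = (l - 2)*(l + 1)*(l - sqrt(2))*(l + 5*sqrt(2)/2)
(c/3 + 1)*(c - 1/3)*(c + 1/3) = c^3/3 + c^2 - c/27 - 1/9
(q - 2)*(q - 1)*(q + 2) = q^3 - q^2 - 4*q + 4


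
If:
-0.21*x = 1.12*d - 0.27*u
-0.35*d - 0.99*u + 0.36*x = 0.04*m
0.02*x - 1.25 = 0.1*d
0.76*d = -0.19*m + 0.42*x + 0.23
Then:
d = -4.60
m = 106.96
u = 11.67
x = 39.52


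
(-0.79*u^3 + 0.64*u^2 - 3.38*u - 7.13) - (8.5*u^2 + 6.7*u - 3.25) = -0.79*u^3 - 7.86*u^2 - 10.08*u - 3.88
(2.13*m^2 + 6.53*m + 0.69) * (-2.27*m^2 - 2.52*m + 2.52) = -4.8351*m^4 - 20.1907*m^3 - 12.6543*m^2 + 14.7168*m + 1.7388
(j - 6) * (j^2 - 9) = j^3 - 6*j^2 - 9*j + 54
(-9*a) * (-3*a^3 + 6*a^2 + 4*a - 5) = 27*a^4 - 54*a^3 - 36*a^2 + 45*a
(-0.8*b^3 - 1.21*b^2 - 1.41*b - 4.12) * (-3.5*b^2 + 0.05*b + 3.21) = 2.8*b^5 + 4.195*b^4 + 2.3065*b^3 + 10.4654*b^2 - 4.7321*b - 13.2252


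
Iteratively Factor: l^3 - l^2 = (l)*(l^2 - l) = l*(l - 1)*(l)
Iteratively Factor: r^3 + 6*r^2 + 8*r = (r + 2)*(r^2 + 4*r) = (r + 2)*(r + 4)*(r)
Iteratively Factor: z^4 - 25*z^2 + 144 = (z - 3)*(z^3 + 3*z^2 - 16*z - 48) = (z - 3)*(z + 4)*(z^2 - z - 12) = (z - 4)*(z - 3)*(z + 4)*(z + 3)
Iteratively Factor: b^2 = (b)*(b)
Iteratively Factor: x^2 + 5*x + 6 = (x + 3)*(x + 2)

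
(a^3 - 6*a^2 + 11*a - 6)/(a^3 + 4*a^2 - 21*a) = (a^2 - 3*a + 2)/(a*(a + 7))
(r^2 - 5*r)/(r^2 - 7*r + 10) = r/(r - 2)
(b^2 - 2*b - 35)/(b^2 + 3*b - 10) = (b - 7)/(b - 2)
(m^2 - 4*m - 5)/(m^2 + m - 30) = (m + 1)/(m + 6)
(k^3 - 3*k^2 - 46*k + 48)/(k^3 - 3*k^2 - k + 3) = (k^2 - 2*k - 48)/(k^2 - 2*k - 3)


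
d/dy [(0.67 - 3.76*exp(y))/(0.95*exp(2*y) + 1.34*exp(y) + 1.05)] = (3.572*exp(2*y) - 1.273*exp(y) - 4.8458)*exp(y)/(0.9025*exp(4*y) + 2.546*exp(3*y) + 3.7906*exp(2*y) + 2.814*exp(y) + 1.1025)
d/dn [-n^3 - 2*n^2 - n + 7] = -3*n^2 - 4*n - 1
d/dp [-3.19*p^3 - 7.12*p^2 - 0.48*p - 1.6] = -9.57*p^2 - 14.24*p - 0.48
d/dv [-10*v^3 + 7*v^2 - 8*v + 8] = -30*v^2 + 14*v - 8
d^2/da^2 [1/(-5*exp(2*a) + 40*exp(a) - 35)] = 4*(-2*(exp(a) - 4)^2*exp(a) + (exp(a) - 2)*(exp(2*a) - 8*exp(a) + 7))*exp(a)/(5*(exp(2*a) - 8*exp(a) + 7)^3)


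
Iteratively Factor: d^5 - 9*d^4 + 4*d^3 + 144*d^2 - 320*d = (d - 4)*(d^4 - 5*d^3 - 16*d^2 + 80*d) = d*(d - 4)*(d^3 - 5*d^2 - 16*d + 80) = d*(d - 5)*(d - 4)*(d^2 - 16) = d*(d - 5)*(d - 4)^2*(d + 4)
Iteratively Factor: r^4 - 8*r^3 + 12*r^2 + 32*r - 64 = (r - 4)*(r^3 - 4*r^2 - 4*r + 16) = (r - 4)^2*(r^2 - 4) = (r - 4)^2*(r - 2)*(r + 2)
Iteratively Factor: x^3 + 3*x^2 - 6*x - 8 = (x + 4)*(x^2 - x - 2) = (x + 1)*(x + 4)*(x - 2)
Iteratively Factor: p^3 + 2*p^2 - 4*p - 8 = (p + 2)*(p^2 - 4) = (p - 2)*(p + 2)*(p + 2)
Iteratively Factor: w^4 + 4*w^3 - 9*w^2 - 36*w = (w + 3)*(w^3 + w^2 - 12*w) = (w - 3)*(w + 3)*(w^2 + 4*w) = w*(w - 3)*(w + 3)*(w + 4)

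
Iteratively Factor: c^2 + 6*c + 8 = (c + 2)*(c + 4)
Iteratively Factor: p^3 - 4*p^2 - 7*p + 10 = (p - 1)*(p^2 - 3*p - 10) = (p - 5)*(p - 1)*(p + 2)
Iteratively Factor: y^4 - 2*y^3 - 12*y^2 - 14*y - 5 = (y + 1)*(y^3 - 3*y^2 - 9*y - 5) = (y - 5)*(y + 1)*(y^2 + 2*y + 1) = (y - 5)*(y + 1)^2*(y + 1)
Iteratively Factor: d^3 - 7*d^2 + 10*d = (d - 2)*(d^2 - 5*d) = d*(d - 2)*(d - 5)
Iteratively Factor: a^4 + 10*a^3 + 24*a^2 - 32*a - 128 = (a + 4)*(a^3 + 6*a^2 - 32) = (a - 2)*(a + 4)*(a^2 + 8*a + 16) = (a - 2)*(a + 4)^2*(a + 4)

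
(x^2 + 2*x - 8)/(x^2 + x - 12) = (x - 2)/(x - 3)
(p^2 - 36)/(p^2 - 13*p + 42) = (p + 6)/(p - 7)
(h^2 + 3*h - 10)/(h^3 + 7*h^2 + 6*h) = (h^2 + 3*h - 10)/(h*(h^2 + 7*h + 6))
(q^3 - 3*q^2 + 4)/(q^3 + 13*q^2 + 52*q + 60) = (q^3 - 3*q^2 + 4)/(q^3 + 13*q^2 + 52*q + 60)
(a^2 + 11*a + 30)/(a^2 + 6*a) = (a + 5)/a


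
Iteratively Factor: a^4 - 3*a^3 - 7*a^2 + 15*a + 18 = (a - 3)*(a^3 - 7*a - 6) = (a - 3)*(a + 1)*(a^2 - a - 6) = (a - 3)^2*(a + 1)*(a + 2)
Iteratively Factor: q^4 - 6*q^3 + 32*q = (q - 4)*(q^3 - 2*q^2 - 8*q) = (q - 4)*(q + 2)*(q^2 - 4*q) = (q - 4)^2*(q + 2)*(q)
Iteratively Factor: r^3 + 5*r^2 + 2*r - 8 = (r + 4)*(r^2 + r - 2) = (r - 1)*(r + 4)*(r + 2)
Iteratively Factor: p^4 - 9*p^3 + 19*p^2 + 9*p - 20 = (p - 1)*(p^3 - 8*p^2 + 11*p + 20) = (p - 1)*(p + 1)*(p^2 - 9*p + 20) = (p - 4)*(p - 1)*(p + 1)*(p - 5)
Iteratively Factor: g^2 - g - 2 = (g + 1)*(g - 2)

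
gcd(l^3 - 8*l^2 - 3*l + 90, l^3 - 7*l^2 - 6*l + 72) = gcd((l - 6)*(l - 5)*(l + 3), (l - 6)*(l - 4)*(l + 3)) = l^2 - 3*l - 18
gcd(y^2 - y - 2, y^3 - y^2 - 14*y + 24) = y - 2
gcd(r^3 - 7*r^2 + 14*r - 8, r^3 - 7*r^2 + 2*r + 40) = r - 4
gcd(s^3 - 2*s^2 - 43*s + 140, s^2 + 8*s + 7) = s + 7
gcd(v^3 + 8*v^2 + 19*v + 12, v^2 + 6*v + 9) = v + 3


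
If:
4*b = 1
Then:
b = 1/4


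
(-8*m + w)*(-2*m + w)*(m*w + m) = 16*m^3*w + 16*m^3 - 10*m^2*w^2 - 10*m^2*w + m*w^3 + m*w^2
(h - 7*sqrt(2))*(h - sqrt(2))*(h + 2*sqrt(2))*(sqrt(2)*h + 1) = sqrt(2)*h^4 - 11*h^3 - 24*sqrt(2)*h^2 + 38*h + 28*sqrt(2)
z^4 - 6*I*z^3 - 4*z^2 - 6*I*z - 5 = (z - 5*I)*(z - I)^2*(z + I)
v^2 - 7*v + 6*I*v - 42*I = (v - 7)*(v + 6*I)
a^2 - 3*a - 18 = (a - 6)*(a + 3)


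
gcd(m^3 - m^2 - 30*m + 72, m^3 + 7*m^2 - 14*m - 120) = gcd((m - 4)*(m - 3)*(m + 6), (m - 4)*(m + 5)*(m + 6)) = m^2 + 2*m - 24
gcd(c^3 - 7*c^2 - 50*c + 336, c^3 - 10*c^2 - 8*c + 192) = c^2 - 14*c + 48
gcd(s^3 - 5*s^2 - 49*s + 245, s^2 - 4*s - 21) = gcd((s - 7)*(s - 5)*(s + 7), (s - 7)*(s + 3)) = s - 7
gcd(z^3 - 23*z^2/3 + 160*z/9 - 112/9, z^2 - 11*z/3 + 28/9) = z^2 - 11*z/3 + 28/9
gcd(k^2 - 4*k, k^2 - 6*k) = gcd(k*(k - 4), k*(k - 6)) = k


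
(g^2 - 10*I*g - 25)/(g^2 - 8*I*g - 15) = (g - 5*I)/(g - 3*I)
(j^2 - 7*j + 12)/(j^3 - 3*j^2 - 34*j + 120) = (j - 3)/(j^2 + j - 30)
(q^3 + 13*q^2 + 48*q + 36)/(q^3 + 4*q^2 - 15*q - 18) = (q + 6)/(q - 3)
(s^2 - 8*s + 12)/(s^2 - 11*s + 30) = (s - 2)/(s - 5)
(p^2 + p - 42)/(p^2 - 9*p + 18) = (p + 7)/(p - 3)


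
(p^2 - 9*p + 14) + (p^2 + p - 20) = 2*p^2 - 8*p - 6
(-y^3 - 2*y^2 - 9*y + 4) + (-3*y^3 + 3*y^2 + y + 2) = -4*y^3 + y^2 - 8*y + 6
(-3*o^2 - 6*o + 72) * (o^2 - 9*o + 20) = -3*o^4 + 21*o^3 + 66*o^2 - 768*o + 1440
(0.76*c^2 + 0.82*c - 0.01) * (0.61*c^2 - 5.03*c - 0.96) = 0.4636*c^4 - 3.3226*c^3 - 4.8603*c^2 - 0.7369*c + 0.0096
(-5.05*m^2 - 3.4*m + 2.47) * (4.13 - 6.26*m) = 31.613*m^3 + 0.427499999999998*m^2 - 29.5042*m + 10.2011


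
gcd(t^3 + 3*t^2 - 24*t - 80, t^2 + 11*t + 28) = t + 4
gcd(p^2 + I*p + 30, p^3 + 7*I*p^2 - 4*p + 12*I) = p + 6*I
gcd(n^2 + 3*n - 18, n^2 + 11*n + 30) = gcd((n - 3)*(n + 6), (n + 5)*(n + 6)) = n + 6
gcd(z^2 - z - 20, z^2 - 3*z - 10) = z - 5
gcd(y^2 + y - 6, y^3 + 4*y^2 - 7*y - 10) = y - 2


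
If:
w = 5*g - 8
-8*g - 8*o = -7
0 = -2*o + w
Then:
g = 39/28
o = -29/56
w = -29/28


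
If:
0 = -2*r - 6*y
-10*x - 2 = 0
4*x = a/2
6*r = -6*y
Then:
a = -8/5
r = 0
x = -1/5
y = 0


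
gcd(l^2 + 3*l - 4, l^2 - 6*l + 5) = l - 1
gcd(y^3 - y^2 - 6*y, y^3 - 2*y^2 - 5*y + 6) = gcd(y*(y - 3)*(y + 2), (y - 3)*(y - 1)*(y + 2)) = y^2 - y - 6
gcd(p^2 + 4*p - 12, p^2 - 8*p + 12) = p - 2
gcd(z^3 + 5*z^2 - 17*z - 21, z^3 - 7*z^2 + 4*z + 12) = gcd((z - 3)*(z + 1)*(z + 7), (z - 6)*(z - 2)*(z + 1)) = z + 1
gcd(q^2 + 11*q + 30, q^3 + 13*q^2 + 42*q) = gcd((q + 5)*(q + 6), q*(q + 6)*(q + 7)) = q + 6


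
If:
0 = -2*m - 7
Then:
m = -7/2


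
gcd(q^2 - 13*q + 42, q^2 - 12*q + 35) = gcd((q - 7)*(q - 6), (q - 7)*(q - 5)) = q - 7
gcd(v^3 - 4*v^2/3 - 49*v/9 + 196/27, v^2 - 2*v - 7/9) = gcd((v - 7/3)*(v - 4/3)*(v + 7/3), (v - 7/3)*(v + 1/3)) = v - 7/3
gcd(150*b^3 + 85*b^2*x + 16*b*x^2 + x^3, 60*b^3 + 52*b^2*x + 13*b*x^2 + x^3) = 30*b^2 + 11*b*x + x^2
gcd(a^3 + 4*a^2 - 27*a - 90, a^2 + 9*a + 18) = a^2 + 9*a + 18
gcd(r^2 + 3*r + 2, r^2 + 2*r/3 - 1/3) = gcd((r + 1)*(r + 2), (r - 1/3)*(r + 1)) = r + 1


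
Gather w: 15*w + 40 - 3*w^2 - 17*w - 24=-3*w^2 - 2*w + 16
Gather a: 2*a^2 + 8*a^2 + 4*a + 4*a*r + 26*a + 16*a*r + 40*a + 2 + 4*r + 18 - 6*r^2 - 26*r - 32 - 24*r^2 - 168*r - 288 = 10*a^2 + a*(20*r + 70) - 30*r^2 - 190*r - 300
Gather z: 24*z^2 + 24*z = 24*z^2 + 24*z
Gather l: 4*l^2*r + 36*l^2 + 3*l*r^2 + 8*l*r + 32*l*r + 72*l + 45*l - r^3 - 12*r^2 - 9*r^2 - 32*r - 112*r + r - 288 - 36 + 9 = l^2*(4*r + 36) + l*(3*r^2 + 40*r + 117) - r^3 - 21*r^2 - 143*r - 315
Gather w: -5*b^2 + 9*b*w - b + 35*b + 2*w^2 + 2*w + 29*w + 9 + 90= -5*b^2 + 34*b + 2*w^2 + w*(9*b + 31) + 99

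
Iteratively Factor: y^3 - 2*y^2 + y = (y - 1)*(y^2 - y) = y*(y - 1)*(y - 1)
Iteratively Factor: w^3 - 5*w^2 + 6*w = (w - 2)*(w^2 - 3*w) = (w - 3)*(w - 2)*(w)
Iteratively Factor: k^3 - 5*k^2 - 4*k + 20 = (k - 5)*(k^2 - 4) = (k - 5)*(k - 2)*(k + 2)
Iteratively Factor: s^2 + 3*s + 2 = (s + 2)*(s + 1)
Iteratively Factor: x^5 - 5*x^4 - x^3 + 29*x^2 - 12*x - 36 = (x + 2)*(x^4 - 7*x^3 + 13*x^2 + 3*x - 18) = (x - 2)*(x + 2)*(x^3 - 5*x^2 + 3*x + 9) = (x - 2)*(x + 1)*(x + 2)*(x^2 - 6*x + 9) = (x - 3)*(x - 2)*(x + 1)*(x + 2)*(x - 3)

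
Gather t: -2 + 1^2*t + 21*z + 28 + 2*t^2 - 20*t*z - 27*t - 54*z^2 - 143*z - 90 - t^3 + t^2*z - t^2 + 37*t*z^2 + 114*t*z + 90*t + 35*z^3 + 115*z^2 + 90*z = -t^3 + t^2*(z + 1) + t*(37*z^2 + 94*z + 64) + 35*z^3 + 61*z^2 - 32*z - 64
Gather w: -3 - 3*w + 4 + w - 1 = -2*w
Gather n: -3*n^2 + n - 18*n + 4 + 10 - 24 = -3*n^2 - 17*n - 10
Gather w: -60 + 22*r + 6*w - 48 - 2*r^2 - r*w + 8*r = -2*r^2 + 30*r + w*(6 - r) - 108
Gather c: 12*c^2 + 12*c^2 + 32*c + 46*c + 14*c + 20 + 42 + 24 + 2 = 24*c^2 + 92*c + 88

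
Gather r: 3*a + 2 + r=3*a + r + 2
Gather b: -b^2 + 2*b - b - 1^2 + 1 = -b^2 + b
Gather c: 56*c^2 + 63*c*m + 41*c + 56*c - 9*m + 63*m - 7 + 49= 56*c^2 + c*(63*m + 97) + 54*m + 42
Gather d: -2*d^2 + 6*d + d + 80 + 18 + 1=-2*d^2 + 7*d + 99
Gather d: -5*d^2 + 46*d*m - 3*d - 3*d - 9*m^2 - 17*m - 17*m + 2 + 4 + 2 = -5*d^2 + d*(46*m - 6) - 9*m^2 - 34*m + 8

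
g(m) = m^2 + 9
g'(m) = 2*m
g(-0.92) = 9.85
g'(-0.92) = -1.84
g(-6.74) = 54.43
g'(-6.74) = -13.48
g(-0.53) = 9.28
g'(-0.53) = -1.06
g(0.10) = 9.01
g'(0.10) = 0.20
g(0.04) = 9.00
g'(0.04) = 0.08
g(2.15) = 13.62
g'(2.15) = 4.30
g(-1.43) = 11.04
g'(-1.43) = -2.86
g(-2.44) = 14.95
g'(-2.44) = -4.88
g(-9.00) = 90.00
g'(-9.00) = -18.00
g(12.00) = 153.00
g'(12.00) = 24.00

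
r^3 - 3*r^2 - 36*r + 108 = (r - 6)*(r - 3)*(r + 6)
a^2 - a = a*(a - 1)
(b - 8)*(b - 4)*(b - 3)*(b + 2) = b^4 - 13*b^3 + 38*b^2 + 40*b - 192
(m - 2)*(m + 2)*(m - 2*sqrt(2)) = m^3 - 2*sqrt(2)*m^2 - 4*m + 8*sqrt(2)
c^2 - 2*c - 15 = (c - 5)*(c + 3)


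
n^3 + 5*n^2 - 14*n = n*(n - 2)*(n + 7)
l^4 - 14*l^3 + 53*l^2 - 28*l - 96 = (l - 8)*(l - 4)*(l - 3)*(l + 1)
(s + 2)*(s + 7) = s^2 + 9*s + 14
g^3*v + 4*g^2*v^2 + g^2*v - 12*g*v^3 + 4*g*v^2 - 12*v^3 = (g - 2*v)*(g + 6*v)*(g*v + v)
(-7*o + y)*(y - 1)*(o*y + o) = -7*o^2*y^2 + 7*o^2 + o*y^3 - o*y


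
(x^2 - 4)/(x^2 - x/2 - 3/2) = 2*(4 - x^2)/(-2*x^2 + x + 3)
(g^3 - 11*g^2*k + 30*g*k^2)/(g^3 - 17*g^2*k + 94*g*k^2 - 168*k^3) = g*(g - 5*k)/(g^2 - 11*g*k + 28*k^2)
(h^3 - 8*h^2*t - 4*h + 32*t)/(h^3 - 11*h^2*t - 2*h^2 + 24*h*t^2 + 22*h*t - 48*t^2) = (-h - 2)/(-h + 3*t)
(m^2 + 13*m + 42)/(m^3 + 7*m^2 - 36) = (m + 7)/(m^2 + m - 6)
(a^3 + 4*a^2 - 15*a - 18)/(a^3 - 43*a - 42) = (a - 3)/(a - 7)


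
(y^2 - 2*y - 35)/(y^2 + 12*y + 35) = (y - 7)/(y + 7)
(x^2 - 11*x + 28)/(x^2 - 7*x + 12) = (x - 7)/(x - 3)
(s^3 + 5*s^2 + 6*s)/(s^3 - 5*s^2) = (s^2 + 5*s + 6)/(s*(s - 5))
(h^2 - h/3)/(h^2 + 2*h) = (h - 1/3)/(h + 2)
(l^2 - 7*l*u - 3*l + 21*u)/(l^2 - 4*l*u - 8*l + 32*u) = (l^2 - 7*l*u - 3*l + 21*u)/(l^2 - 4*l*u - 8*l + 32*u)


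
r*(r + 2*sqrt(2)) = r^2 + 2*sqrt(2)*r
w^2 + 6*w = w*(w + 6)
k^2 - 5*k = k*(k - 5)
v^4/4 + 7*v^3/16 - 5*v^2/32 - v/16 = v*(v/4 + 1/2)*(v - 1/2)*(v + 1/4)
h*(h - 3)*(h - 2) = h^3 - 5*h^2 + 6*h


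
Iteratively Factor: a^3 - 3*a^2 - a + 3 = (a - 1)*(a^2 - 2*a - 3) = (a - 3)*(a - 1)*(a + 1)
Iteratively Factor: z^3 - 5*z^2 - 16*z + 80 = (z - 4)*(z^2 - z - 20) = (z - 4)*(z + 4)*(z - 5)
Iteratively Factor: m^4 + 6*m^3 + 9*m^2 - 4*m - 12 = (m - 1)*(m^3 + 7*m^2 + 16*m + 12) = (m - 1)*(m + 3)*(m^2 + 4*m + 4) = (m - 1)*(m + 2)*(m + 3)*(m + 2)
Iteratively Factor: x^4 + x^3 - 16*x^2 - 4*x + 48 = (x - 3)*(x^3 + 4*x^2 - 4*x - 16) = (x - 3)*(x - 2)*(x^2 + 6*x + 8) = (x - 3)*(x - 2)*(x + 2)*(x + 4)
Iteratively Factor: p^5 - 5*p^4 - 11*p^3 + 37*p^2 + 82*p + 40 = (p + 1)*(p^4 - 6*p^3 - 5*p^2 + 42*p + 40) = (p + 1)^2*(p^3 - 7*p^2 + 2*p + 40) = (p - 5)*(p + 1)^2*(p^2 - 2*p - 8) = (p - 5)*(p + 1)^2*(p + 2)*(p - 4)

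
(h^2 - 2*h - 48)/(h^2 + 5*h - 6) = (h - 8)/(h - 1)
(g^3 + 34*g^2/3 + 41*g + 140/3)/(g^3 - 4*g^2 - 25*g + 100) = (3*g^2 + 19*g + 28)/(3*(g^2 - 9*g + 20))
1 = 1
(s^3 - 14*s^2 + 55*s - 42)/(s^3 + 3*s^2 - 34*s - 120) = (s^2 - 8*s + 7)/(s^2 + 9*s + 20)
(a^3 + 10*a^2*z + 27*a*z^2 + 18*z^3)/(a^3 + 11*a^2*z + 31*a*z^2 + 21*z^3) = (a + 6*z)/(a + 7*z)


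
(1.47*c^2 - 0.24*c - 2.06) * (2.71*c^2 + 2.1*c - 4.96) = 3.9837*c^4 + 2.4366*c^3 - 13.3778*c^2 - 3.1356*c + 10.2176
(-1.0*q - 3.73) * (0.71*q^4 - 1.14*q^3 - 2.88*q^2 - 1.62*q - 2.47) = -0.71*q^5 - 1.5083*q^4 + 7.1322*q^3 + 12.3624*q^2 + 8.5126*q + 9.2131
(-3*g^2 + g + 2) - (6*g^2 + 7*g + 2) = -9*g^2 - 6*g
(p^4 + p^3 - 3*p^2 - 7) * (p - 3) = p^5 - 2*p^4 - 6*p^3 + 9*p^2 - 7*p + 21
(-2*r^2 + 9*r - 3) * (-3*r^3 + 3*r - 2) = 6*r^5 - 27*r^4 + 3*r^3 + 31*r^2 - 27*r + 6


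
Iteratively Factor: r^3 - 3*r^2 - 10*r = (r - 5)*(r^2 + 2*r) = r*(r - 5)*(r + 2)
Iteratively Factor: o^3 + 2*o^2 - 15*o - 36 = (o - 4)*(o^2 + 6*o + 9) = (o - 4)*(o + 3)*(o + 3)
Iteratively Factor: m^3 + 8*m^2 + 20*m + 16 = (m + 4)*(m^2 + 4*m + 4) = (m + 2)*(m + 4)*(m + 2)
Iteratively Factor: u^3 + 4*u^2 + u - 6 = (u + 2)*(u^2 + 2*u - 3) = (u + 2)*(u + 3)*(u - 1)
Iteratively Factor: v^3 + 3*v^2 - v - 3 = (v + 3)*(v^2 - 1) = (v + 1)*(v + 3)*(v - 1)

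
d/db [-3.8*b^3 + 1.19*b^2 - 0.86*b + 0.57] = -11.4*b^2 + 2.38*b - 0.86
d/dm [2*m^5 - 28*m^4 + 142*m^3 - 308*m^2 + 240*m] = 10*m^4 - 112*m^3 + 426*m^2 - 616*m + 240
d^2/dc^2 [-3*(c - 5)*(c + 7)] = -6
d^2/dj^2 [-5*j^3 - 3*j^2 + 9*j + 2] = -30*j - 6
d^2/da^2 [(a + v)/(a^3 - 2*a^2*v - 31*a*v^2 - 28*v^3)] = 2*(-3*a^2 + 9*a*v - 37*v^2)/(-a^6 + 9*a^5*v + 57*a^4*v^2 - 477*a^3*v^3 - 1596*a^2*v^4 + 7056*a*v^5 + 21952*v^6)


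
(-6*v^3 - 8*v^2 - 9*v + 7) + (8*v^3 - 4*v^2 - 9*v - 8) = 2*v^3 - 12*v^2 - 18*v - 1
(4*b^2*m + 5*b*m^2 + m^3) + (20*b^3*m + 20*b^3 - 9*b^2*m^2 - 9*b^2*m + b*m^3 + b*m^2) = 20*b^3*m + 20*b^3 - 9*b^2*m^2 - 5*b^2*m + b*m^3 + 6*b*m^2 + m^3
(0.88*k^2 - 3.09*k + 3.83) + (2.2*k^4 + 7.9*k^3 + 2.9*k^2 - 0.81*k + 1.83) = 2.2*k^4 + 7.9*k^3 + 3.78*k^2 - 3.9*k + 5.66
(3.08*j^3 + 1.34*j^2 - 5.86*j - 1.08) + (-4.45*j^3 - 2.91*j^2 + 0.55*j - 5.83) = -1.37*j^3 - 1.57*j^2 - 5.31*j - 6.91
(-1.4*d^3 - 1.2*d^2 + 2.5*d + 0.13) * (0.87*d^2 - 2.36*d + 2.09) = -1.218*d^5 + 2.26*d^4 + 2.081*d^3 - 8.2949*d^2 + 4.9182*d + 0.2717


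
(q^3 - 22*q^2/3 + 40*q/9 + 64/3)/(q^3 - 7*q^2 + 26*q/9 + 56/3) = (3*q - 8)/(3*q - 7)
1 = 1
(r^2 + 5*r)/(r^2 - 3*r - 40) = r/(r - 8)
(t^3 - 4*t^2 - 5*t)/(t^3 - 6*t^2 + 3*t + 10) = t/(t - 2)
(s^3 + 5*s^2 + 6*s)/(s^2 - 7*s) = (s^2 + 5*s + 6)/(s - 7)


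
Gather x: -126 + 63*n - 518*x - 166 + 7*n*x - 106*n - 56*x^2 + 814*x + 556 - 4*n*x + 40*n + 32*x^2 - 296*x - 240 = 3*n*x - 3*n - 24*x^2 + 24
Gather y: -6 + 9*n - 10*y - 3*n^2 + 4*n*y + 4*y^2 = -3*n^2 + 9*n + 4*y^2 + y*(4*n - 10) - 6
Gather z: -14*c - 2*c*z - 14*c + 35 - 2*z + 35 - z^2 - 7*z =-28*c - z^2 + z*(-2*c - 9) + 70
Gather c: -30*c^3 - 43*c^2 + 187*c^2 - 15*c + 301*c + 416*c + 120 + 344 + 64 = -30*c^3 + 144*c^2 + 702*c + 528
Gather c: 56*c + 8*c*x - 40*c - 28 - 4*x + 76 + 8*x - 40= c*(8*x + 16) + 4*x + 8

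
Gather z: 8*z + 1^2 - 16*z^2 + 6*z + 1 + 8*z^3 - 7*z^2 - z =8*z^3 - 23*z^2 + 13*z + 2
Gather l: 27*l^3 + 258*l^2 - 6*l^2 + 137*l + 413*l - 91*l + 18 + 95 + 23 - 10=27*l^3 + 252*l^2 + 459*l + 126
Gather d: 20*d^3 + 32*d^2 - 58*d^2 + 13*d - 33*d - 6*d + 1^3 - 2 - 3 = 20*d^3 - 26*d^2 - 26*d - 4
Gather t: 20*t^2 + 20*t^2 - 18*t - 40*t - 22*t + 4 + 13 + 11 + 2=40*t^2 - 80*t + 30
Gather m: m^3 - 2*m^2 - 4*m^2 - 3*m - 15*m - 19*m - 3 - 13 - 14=m^3 - 6*m^2 - 37*m - 30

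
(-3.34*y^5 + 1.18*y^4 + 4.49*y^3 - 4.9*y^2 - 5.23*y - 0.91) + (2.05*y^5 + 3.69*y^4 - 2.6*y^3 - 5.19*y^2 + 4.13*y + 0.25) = -1.29*y^5 + 4.87*y^4 + 1.89*y^3 - 10.09*y^2 - 1.1*y - 0.66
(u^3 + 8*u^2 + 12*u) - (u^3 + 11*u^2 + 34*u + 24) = -3*u^2 - 22*u - 24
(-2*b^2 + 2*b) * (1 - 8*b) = 16*b^3 - 18*b^2 + 2*b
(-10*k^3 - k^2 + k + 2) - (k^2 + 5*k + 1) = -10*k^3 - 2*k^2 - 4*k + 1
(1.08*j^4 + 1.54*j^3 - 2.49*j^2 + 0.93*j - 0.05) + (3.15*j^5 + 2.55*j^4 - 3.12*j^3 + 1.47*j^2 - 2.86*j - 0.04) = 3.15*j^5 + 3.63*j^4 - 1.58*j^3 - 1.02*j^2 - 1.93*j - 0.09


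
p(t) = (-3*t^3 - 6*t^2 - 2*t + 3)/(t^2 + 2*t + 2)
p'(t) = (-2*t - 2)*(-3*t^3 - 6*t^2 - 2*t + 3)/(t^2 + 2*t + 2)^2 + (-9*t^2 - 12*t - 2)/(t^2 + 2*t + 2) = (-3*t^4 - 12*t^3 - 28*t^2 - 30*t - 10)/(t^4 + 4*t^3 + 8*t^2 + 8*t + 4)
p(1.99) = -4.87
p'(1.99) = -3.26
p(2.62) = -6.90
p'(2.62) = -3.21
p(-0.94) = 2.06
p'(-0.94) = 1.08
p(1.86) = -4.44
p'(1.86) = -3.27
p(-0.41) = 2.24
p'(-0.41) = -0.92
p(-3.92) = 10.43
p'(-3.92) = -3.40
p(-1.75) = 2.69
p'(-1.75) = -2.90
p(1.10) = -1.93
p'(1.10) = -3.32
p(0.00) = 1.50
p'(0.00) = -2.50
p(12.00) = -35.70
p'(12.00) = -3.02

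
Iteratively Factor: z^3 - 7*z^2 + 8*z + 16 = (z - 4)*(z^2 - 3*z - 4) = (z - 4)*(z + 1)*(z - 4)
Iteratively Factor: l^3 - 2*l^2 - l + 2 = (l - 2)*(l^2 - 1) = (l - 2)*(l + 1)*(l - 1)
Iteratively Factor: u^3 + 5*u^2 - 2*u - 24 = (u + 4)*(u^2 + u - 6) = (u - 2)*(u + 4)*(u + 3)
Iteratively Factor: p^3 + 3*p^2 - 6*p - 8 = (p + 4)*(p^2 - p - 2) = (p + 1)*(p + 4)*(p - 2)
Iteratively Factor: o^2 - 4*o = (o)*(o - 4)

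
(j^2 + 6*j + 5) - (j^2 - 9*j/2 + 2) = 21*j/2 + 3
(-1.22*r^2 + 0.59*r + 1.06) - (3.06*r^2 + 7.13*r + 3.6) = -4.28*r^2 - 6.54*r - 2.54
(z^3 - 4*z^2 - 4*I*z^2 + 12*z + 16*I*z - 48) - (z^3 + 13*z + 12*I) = -4*z^2 - 4*I*z^2 - z + 16*I*z - 48 - 12*I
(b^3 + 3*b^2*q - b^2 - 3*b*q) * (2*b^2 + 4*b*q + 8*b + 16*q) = 2*b^5 + 10*b^4*q + 6*b^4 + 12*b^3*q^2 + 30*b^3*q - 8*b^3 + 36*b^2*q^2 - 40*b^2*q - 48*b*q^2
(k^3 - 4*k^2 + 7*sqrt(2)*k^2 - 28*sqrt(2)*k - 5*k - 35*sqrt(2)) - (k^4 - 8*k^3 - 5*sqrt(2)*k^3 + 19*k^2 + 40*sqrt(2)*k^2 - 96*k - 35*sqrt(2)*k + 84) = -k^4 + 5*sqrt(2)*k^3 + 9*k^3 - 33*sqrt(2)*k^2 - 23*k^2 + 7*sqrt(2)*k + 91*k - 84 - 35*sqrt(2)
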